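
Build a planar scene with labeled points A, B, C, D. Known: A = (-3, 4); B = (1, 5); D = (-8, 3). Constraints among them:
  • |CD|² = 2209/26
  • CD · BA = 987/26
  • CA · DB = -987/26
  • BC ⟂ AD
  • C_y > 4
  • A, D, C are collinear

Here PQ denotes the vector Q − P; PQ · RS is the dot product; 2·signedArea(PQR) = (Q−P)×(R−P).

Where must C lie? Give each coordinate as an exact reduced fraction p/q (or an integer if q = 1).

1. C_x = 27/26  [A, D, C are collinear ∩ BC ⟂ AD]
2. C_y = 125/26  [A, D, C are collinear ∩ BC ⟂ AD]
   → C = (27/26, 125/26)

C = (27/26, 125/26)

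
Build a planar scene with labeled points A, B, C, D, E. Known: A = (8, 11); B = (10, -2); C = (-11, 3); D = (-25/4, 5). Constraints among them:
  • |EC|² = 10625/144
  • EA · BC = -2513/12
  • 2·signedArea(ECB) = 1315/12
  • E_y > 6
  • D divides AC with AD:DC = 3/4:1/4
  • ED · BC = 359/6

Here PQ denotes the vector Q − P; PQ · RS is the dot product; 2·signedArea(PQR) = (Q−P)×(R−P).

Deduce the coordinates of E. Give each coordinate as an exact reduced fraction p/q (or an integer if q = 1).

E = (-37/12, 19/3)

1. E_x = -37/12  [ED · BC = 359/6 ∩ 2·signedArea(ECB) = 1315/12]
2. E_y = 19/3  [ED · BC = 359/6 ∩ 2·signedArea(ECB) = 1315/12]
   → E = (-37/12, 19/3)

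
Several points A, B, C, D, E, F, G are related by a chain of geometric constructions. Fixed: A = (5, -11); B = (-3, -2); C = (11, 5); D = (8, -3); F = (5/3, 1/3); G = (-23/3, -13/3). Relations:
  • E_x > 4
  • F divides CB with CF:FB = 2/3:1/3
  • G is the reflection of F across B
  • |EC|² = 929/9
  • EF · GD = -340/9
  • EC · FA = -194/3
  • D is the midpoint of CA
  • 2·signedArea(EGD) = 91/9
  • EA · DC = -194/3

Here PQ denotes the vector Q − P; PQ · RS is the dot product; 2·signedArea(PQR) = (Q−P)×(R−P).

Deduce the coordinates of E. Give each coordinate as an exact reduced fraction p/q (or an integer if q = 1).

E = (13/3, -8/3)

1. E_x = 13/3  [2·signedArea(EGD) = 91/9 ∩ EC · FA = -194/3]
2. E_y = -8/3  [2·signedArea(EGD) = 91/9 ∩ EC · FA = -194/3]
   → E = (13/3, -8/3)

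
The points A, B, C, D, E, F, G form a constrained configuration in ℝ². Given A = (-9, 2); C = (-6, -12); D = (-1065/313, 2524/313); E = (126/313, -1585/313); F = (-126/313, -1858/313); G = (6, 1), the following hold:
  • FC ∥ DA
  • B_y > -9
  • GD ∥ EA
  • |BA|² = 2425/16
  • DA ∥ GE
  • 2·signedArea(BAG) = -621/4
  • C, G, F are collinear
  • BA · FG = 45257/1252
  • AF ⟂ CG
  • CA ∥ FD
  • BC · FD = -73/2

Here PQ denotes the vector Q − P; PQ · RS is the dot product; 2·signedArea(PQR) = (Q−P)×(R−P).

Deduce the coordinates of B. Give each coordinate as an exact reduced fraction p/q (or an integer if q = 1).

1. B_x = -3  [2·signedArea(BAG) = -621/4 ∩ BA · FG = 45257/1252]
2. B_y = -35/4  [2·signedArea(BAG) = -621/4 ∩ BA · FG = 45257/1252]
   → B = (-3, -35/4)

B = (-3, -35/4)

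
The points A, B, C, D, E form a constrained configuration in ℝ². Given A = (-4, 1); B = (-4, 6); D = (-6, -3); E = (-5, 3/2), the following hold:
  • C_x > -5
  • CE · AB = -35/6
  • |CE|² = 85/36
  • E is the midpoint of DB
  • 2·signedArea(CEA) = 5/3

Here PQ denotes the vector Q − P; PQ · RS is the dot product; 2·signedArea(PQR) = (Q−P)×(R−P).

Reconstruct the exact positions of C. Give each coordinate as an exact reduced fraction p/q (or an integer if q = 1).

C = (-4, 8/3)

1. C_x = -4  [CE · AB = -35/6 ∩ 2·signedArea(CEA) = 5/3]
2. C_y = 8/3  [CE · AB = -35/6 ∩ 2·signedArea(CEA) = 5/3]
   → C = (-4, 8/3)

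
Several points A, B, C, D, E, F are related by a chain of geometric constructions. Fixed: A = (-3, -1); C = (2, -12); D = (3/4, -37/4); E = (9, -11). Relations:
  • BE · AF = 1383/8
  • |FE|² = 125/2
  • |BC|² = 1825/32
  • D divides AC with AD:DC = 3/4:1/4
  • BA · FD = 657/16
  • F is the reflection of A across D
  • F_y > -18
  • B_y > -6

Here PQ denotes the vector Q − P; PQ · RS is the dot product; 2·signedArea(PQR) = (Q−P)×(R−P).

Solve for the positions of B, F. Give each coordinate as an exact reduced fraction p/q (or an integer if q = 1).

1. F_x = 9/2  [F is the reflection of A across D]
2. F_y = -35/2  [F is the reflection of A across D]
   → F = (9/2, -35/2)
3. B_x = -9/8  [line -15/2·x + 33/2·y + 609/8 = 0 ∩ |BC|² = 1825/32]
4. B_y = -41/8  [line -15/2·x + 33/2·y + 609/8 = 0 ∩ |BC|² = 1825/32]
   → B = (-9/8, -41/8)

B = (-9/8, -41/8)
F = (9/2, -35/2)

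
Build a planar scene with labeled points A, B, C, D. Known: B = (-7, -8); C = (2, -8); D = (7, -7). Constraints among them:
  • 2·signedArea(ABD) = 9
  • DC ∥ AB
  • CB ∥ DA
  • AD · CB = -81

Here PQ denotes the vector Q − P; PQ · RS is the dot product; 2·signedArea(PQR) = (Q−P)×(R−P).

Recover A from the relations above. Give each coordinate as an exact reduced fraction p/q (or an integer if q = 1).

1. A_x = -2  [DC ∥ AB ∩ CB ∥ DA]
2. A_y = -7  [DC ∥ AB ∩ CB ∥ DA]
   → A = (-2, -7)

A = (-2, -7)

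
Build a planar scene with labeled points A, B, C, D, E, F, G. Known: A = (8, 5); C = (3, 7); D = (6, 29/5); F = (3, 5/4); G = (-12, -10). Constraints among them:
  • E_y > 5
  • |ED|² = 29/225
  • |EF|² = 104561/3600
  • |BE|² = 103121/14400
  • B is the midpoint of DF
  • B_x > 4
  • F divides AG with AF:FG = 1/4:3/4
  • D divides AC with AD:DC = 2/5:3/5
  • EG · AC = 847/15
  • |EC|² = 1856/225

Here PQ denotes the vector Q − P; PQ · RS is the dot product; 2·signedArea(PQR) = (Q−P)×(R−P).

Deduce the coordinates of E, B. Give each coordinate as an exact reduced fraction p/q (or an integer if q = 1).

B = (9/2, 141/40)
E = (17/3, 89/15)

1. E_x = 17/3  [line 5·x + -2·y + -247/15 = 0 ∩ |EF|² = 104561/3600]
2. E_y = 89/15  [line 5·x + -2·y + -247/15 = 0 ∩ |EF|² = 104561/3600]
   → E = (17/3, 89/15)
3. B_x = 9/2  [B is the midpoint of DF]
4. B_y = 141/40  [B is the midpoint of DF]
   → B = (9/2, 141/40)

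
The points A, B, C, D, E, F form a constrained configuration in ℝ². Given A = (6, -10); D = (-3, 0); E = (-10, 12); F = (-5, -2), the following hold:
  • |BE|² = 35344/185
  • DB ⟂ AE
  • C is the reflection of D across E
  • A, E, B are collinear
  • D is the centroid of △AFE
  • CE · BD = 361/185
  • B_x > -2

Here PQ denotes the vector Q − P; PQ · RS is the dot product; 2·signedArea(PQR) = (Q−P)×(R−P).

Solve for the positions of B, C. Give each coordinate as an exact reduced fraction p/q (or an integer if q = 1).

B = (-346/185, 152/185)
C = (-17, 24)

1. B_x = -346/185  [A, E, B are collinear ∩ DB ⟂ AE]
2. B_y = 152/185  [A, E, B are collinear ∩ DB ⟂ AE]
   → B = (-346/185, 152/185)
3. C_x = -17  [C is the reflection of D across E]
4. C_y = 24  [C is the reflection of D across E]
   → C = (-17, 24)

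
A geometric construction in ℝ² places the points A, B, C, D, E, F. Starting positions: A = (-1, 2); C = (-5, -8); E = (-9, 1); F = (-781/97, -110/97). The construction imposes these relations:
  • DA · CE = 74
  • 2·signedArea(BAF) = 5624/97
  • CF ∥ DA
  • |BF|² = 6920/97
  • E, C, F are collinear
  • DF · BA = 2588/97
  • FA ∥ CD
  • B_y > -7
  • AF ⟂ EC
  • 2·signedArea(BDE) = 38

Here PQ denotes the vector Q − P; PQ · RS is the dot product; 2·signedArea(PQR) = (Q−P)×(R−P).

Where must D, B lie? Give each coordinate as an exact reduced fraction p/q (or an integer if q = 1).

B = (-143/97, -624/97)
D = (199/97, -472/97)

1. D_x = 199/97  [CF ∥ DA ∩ FA ∥ CD]
2. D_y = -472/97  [CF ∥ DA ∩ FA ∥ CD]
   → D = (199/97, -472/97)
3. B_x = -143/97  [2·signedArea(BDE) = 38 ∩ 2·signedArea(BAF) = 5624/97]
4. B_y = -624/97  [2·signedArea(BDE) = 38 ∩ 2·signedArea(BAF) = 5624/97]
   → B = (-143/97, -624/97)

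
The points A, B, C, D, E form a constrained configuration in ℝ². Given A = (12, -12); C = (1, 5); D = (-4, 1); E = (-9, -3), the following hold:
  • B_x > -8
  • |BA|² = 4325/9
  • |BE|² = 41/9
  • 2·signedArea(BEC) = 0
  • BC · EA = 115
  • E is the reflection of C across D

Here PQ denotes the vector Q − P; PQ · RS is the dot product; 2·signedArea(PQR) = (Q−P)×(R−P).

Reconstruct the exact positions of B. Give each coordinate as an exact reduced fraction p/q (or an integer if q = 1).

B = (-22/3, -5/3)

1. B_x = -22/3  [2·signedArea(BEC) = 0 ∩ BC · EA = 115]
2. B_y = -5/3  [2·signedArea(BEC) = 0 ∩ BC · EA = 115]
   → B = (-22/3, -5/3)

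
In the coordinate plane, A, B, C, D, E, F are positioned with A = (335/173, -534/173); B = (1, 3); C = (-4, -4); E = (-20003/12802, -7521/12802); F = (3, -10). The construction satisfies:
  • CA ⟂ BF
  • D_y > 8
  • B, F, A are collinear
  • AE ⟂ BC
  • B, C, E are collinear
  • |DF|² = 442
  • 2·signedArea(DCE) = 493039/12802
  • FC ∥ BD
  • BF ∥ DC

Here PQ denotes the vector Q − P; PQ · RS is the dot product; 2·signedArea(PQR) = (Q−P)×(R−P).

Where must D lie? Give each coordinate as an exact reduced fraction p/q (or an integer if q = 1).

D = (-6, 9)

1. D_x = -6  [BF ∥ DC ∩ FC ∥ BD]
2. D_y = 9  [BF ∥ DC ∩ FC ∥ BD]
   → D = (-6, 9)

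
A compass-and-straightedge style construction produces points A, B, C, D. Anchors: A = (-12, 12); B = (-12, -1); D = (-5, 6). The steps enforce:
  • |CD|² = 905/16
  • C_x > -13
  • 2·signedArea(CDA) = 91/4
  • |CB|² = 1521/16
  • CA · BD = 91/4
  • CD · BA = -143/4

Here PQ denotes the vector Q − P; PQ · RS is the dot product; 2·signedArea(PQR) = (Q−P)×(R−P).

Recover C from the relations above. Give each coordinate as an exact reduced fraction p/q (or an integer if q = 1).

1. C_x = -12  [CD · BA = -143/4 ∩ CA · BD = 91/4]
2. C_y = 35/4  [CD · BA = -143/4 ∩ CA · BD = 91/4]
   → C = (-12, 35/4)

C = (-12, 35/4)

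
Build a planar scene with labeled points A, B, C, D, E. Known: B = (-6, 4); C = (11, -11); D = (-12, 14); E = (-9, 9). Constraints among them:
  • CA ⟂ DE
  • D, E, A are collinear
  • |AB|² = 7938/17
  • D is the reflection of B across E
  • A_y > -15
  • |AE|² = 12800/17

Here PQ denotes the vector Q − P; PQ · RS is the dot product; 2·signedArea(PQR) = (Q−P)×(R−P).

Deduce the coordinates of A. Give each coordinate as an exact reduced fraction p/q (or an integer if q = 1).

1. A_x = 87/17  [D, E, A are collinear ∩ CA ⟂ DE]
2. A_y = -247/17  [D, E, A are collinear ∩ CA ⟂ DE]
   → A = (87/17, -247/17)

A = (87/17, -247/17)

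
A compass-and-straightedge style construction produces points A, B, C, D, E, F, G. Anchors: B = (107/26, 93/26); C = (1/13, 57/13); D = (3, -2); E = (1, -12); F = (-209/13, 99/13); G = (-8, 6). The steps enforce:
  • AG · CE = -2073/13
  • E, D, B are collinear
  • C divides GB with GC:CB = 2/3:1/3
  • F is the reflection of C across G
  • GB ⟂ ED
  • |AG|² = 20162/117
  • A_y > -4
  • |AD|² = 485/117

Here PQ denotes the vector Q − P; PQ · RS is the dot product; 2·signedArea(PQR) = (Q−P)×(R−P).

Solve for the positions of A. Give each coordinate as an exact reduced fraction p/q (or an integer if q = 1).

1. A_x = 53/39  [line -12/13·x + 213/13·y + 699/13 = 0 ∩ |AG|² = 20162/117]
2. A_y = -125/39  [line -12/13·x + 213/13·y + 699/13 = 0 ∩ |AG|² = 20162/117]
   → A = (53/39, -125/39)

A = (53/39, -125/39)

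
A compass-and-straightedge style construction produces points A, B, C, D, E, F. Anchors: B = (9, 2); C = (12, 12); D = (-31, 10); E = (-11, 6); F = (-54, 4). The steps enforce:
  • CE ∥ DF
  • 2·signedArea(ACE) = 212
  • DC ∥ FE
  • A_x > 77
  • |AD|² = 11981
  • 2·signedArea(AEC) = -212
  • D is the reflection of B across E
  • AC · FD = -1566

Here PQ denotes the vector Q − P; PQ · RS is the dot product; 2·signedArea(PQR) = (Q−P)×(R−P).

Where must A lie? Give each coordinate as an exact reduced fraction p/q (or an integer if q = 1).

A = (78, 20)

1. A_x = 78  [2·signedArea(AEC) = -212 ∩ AC · FD = -1566]
2. A_y = 20  [2·signedArea(AEC) = -212 ∩ AC · FD = -1566]
   → A = (78, 20)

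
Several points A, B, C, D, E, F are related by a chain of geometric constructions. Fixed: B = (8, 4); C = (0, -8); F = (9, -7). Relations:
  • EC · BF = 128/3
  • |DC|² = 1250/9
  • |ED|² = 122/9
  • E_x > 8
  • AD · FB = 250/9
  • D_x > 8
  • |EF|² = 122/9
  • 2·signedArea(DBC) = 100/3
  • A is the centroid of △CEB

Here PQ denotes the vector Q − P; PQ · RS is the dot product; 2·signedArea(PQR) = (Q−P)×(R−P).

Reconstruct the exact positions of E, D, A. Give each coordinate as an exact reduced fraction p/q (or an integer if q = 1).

1. E_x = 26/3  [line -1·x + 11·y + 136/3 = 0 ∩ |EF|² = 122/9]
2. E_y = -10/3  [line -1·x + 11·y + 136/3 = 0 ∩ |EF|² = 122/9]
   → E = (26/3, -10/3)
3. D_x = 25/3  [line 12·x + -8·y + -292/3 = 0 ∩ |DC|² = 1250/9]
4. D_y = 1/3  [line 12·x + -8·y + -292/3 = 0 ∩ |DC|² = 1250/9]
   → D = (25/3, 1/3)
5. A_x = 50/9  [A is the centroid of △CEB]
6. A_y = -22/9  [A is the centroid of △CEB]
   → A = (50/9, -22/9)

A = (50/9, -22/9)
D = (25/3, 1/3)
E = (26/3, -10/3)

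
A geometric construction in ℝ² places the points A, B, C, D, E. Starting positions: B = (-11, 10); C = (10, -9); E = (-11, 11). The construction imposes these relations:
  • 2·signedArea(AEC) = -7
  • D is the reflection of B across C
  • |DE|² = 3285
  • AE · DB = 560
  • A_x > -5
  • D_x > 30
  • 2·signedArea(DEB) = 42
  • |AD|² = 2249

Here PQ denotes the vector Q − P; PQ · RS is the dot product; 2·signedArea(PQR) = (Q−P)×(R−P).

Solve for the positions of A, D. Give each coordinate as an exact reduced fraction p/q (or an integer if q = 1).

1. D_x = 31  [D is the reflection of B across C]
2. D_y = -28  [D is the reflection of B across C]
   → D = (31, -28)
3. A_x = -4  [AE · DB = 560 ∩ 2·signedArea(AEC) = -7]
4. A_y = 4  [AE · DB = 560 ∩ 2·signedArea(AEC) = -7]
   → A = (-4, 4)

A = (-4, 4)
D = (31, -28)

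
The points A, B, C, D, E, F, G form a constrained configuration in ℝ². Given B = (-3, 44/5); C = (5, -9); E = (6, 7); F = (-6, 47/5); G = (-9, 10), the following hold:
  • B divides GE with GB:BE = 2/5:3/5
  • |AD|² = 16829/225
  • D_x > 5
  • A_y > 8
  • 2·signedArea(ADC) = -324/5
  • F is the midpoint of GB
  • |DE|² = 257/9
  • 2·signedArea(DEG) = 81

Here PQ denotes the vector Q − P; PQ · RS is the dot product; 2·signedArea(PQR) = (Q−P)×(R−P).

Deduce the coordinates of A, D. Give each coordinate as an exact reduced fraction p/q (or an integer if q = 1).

1. D_x = 17/3  [line -3·x + -15·y + 42 = 0 ∩ |DE|² = 257/9]
2. D_y = 5/3  [line -3·x + -15·y + 42 = 0 ∩ |DE|² = 257/9]
   → D = (17/3, 5/3)
3. A_x = 0  [line 32/3·x + -2/3·y + 82/15 = 0 ∩ |AD|² = 16829/225]
4. A_y = 41/5  [line 32/3·x + -2/3·y + 82/15 = 0 ∩ |AD|² = 16829/225]
   → A = (0, 41/5)

A = (0, 41/5)
D = (17/3, 5/3)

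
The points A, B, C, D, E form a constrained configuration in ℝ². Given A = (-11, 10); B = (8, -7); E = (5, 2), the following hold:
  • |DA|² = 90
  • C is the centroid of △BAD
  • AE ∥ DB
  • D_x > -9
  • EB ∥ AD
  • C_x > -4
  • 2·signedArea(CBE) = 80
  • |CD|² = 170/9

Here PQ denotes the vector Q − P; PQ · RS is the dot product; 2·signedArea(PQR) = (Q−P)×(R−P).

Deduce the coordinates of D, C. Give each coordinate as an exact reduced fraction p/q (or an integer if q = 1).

1. D_x = -8  [AE ∥ DB ∩ EB ∥ AD]
2. D_y = 1  [AE ∥ DB ∩ EB ∥ AD]
   → D = (-8, 1)
3. C_x = -11/3  [C is the centroid of △BAD]
4. C_y = 4/3  [C is the centroid of △BAD]
   → C = (-11/3, 4/3)

C = (-11/3, 4/3)
D = (-8, 1)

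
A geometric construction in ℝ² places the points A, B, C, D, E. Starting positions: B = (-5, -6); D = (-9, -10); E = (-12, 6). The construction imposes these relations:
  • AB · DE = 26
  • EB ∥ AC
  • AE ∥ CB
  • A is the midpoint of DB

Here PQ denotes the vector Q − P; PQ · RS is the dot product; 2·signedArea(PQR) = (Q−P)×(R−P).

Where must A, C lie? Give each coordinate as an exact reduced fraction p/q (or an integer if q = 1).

A = (-7, -8)
C = (0, -20)

1. A_x = -7  [A is the midpoint of DB]
2. A_y = -8  [A is the midpoint of DB]
   → A = (-7, -8)
3. C_x = 0  [AE ∥ CB ∩ EB ∥ AC]
4. C_y = -20  [AE ∥ CB ∩ EB ∥ AC]
   → C = (0, -20)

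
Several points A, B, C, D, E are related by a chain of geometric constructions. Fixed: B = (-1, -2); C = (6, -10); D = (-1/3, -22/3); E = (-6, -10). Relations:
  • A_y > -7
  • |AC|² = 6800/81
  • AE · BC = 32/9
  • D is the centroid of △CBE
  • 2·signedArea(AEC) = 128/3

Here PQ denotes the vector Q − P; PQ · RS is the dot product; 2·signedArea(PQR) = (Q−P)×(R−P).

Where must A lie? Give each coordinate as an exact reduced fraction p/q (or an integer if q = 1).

1. A_x = -22/9  [2·signedArea(AEC) = 128/3 ∩ AE · BC = 32/9]
2. A_y = -58/9  [2·signedArea(AEC) = 128/3 ∩ AE · BC = 32/9]
   → A = (-22/9, -58/9)

A = (-22/9, -58/9)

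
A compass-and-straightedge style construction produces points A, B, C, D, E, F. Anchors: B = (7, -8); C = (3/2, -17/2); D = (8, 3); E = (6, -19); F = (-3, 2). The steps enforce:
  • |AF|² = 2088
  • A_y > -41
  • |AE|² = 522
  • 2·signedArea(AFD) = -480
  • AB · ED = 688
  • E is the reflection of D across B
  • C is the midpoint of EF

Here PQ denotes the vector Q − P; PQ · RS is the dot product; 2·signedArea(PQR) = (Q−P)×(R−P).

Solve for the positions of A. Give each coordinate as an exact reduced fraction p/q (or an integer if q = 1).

A = (15, -40)

1. A_x = 15  [2·signedArea(AFD) = -480 ∩ AB · ED = 688]
2. A_y = -40  [2·signedArea(AFD) = -480 ∩ AB · ED = 688]
   → A = (15, -40)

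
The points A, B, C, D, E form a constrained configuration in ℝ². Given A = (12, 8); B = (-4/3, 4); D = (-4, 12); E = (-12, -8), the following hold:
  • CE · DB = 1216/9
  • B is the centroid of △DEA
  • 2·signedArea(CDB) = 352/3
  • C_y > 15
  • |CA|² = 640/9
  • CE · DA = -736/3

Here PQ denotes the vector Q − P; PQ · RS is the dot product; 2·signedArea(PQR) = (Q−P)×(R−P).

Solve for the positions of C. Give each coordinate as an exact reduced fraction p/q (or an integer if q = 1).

C = (28/3, 16)

1. C_x = 28/3  [2·signedArea(CDB) = 352/3 ∩ CE · DA = -736/3]
2. C_y = 16  [2·signedArea(CDB) = 352/3 ∩ CE · DA = -736/3]
   → C = (28/3, 16)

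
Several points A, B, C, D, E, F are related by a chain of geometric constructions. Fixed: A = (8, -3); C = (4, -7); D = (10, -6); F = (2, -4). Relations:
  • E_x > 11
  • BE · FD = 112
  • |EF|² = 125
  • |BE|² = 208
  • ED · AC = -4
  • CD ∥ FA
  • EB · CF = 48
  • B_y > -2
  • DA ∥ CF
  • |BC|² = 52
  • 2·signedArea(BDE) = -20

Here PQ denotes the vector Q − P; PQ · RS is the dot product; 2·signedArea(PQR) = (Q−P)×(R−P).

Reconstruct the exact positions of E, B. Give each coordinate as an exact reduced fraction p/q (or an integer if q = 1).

B = (0, -1)
E = (12, -9)

1. E_x = 12  [line 4·x + 4·y + -12 = 0 ∩ |EF|² = 125]
2. E_y = -9  [line 4·x + 4·y + -12 = 0 ∩ |EF|² = 125]
   → E = (12, -9)
3. B_x = 0  [2·signedArea(BDE) = -20 ∩ EB · CF = 48]
4. B_y = -1  [2·signedArea(BDE) = -20 ∩ EB · CF = 48]
   → B = (0, -1)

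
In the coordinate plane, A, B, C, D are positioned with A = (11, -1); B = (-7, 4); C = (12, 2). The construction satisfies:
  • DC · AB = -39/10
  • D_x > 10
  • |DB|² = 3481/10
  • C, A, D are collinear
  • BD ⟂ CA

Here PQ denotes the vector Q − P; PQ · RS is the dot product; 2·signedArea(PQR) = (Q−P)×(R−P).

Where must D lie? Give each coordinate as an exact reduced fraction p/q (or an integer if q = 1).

D = (107/10, -19/10)

1. D_x = 107/10  [C, A, D are collinear ∩ BD ⟂ CA]
2. D_y = -19/10  [C, A, D are collinear ∩ BD ⟂ CA]
   → D = (107/10, -19/10)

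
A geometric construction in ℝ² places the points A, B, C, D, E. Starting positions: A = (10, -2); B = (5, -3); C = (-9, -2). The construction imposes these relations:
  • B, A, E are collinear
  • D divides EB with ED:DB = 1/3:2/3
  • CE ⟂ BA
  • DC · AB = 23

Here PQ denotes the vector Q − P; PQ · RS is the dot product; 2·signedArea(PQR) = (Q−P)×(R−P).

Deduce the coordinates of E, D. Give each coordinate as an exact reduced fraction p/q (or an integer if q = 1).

D = (-50/13, -62/13)
E = (-215/26, -147/26)

1. E_x = -215/26  [B, A, E are collinear ∩ CE ⟂ BA]
2. E_y = -147/26  [B, A, E are collinear ∩ CE ⟂ BA]
   → E = (-215/26, -147/26)
3. D_x = -50/13  [D divides EB with ED:DB = 1/3:2/3]
4. D_y = -62/13  [D divides EB with ED:DB = 1/3:2/3]
   → D = (-50/13, -62/13)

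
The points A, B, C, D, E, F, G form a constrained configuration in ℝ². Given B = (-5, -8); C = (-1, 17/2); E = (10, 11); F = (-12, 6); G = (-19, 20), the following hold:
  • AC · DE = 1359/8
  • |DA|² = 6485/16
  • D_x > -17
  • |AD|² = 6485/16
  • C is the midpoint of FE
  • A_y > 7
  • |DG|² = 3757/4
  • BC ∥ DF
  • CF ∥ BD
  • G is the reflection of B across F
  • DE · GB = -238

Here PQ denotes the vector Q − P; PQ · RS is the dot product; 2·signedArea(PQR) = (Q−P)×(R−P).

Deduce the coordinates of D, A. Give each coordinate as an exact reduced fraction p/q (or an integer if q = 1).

1. D_x = -16  [BC ∥ DF ∩ CF ∥ BD]
2. D_y = -21/2  [BC ∥ DF ∩ CF ∥ BD]
   → D = (-16, -21/2)
3. A_x = -13/2  [line -26·x + -43/2·y + -105/8 = 0 ∩ |AD|² = 6485/16]
4. A_y = 29/4  [line -26·x + -43/2·y + -105/8 = 0 ∩ |AD|² = 6485/16]
   → A = (-13/2, 29/4)

A = (-13/2, 29/4)
D = (-16, -21/2)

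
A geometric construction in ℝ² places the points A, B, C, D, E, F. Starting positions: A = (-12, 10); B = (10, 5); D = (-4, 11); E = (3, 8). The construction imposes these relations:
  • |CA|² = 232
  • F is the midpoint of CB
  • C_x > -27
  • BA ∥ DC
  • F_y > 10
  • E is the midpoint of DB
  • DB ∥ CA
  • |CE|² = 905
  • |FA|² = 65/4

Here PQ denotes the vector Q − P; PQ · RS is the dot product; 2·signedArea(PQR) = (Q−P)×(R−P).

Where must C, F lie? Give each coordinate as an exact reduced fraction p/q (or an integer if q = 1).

C = (-26, 16)
F = (-8, 21/2)

1. C_x = -26  [DB ∥ CA ∩ BA ∥ DC]
2. C_y = 16  [DB ∥ CA ∩ BA ∥ DC]
   → C = (-26, 16)
3. F_x = -8  [F is the midpoint of CB]
4. F_y = 21/2  [F is the midpoint of CB]
   → F = (-8, 21/2)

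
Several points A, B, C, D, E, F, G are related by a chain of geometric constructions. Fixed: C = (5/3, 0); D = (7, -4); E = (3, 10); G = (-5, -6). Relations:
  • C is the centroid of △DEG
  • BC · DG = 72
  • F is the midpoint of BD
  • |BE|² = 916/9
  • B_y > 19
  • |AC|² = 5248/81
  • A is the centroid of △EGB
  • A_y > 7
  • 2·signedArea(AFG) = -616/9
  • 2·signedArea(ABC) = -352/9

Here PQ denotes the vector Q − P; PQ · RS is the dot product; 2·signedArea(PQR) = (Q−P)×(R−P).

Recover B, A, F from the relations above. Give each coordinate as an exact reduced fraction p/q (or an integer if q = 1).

1. B_x = 13/3  [line 12·x + 2·y + -92 = 0 ∩ |BE|² = 916/9]
2. B_y = 20  [line 12·x + 2·y + -92 = 0 ∩ |BE|² = 916/9]
   → B = (13/3, 20)
3. A_x = 7/9  [A is the centroid of △EGB]
4. A_y = 8  [A is the centroid of △EGB]
   → A = (7/9, 8)
5. F_x = 17/3  [F is the midpoint of BD]
6. F_y = 8  [F is the midpoint of BD]
   → F = (17/3, 8)

A = (7/9, 8)
B = (13/3, 20)
F = (17/3, 8)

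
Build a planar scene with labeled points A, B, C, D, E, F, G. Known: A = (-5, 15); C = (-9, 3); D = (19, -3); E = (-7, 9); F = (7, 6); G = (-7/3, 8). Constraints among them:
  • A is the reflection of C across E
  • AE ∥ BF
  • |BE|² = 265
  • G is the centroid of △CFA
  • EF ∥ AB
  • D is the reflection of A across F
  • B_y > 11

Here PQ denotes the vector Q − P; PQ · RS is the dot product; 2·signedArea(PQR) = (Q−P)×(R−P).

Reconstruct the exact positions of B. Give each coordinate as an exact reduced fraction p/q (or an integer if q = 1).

1. B_x = 9  [AE ∥ BF ∩ EF ∥ AB]
2. B_y = 12  [AE ∥ BF ∩ EF ∥ AB]
   → B = (9, 12)

B = (9, 12)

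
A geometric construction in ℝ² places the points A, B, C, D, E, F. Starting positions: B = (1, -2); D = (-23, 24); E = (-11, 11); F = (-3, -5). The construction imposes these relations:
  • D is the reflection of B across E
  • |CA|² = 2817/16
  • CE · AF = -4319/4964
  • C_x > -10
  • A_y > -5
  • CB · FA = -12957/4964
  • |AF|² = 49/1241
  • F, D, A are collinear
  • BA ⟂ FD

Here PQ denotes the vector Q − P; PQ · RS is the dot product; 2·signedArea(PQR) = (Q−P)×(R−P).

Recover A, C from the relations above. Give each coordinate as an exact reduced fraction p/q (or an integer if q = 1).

A = (-3863/1241, -6002/1241)
C = (-11204/1241, 34951/4964)

1. A_x = -3863/1241  [F, D, A are collinear ∩ BA ⟂ FD]
2. A_y = -6002/1241  [F, D, A are collinear ∩ BA ⟂ FD]
   → A = (-3863/1241, -6002/1241)
3. C_x = -11204/1241  [line 140/1241·x + -203/1241·y + 10773/4964 = 0 ∩ |CA|² = 2817/16]
4. C_y = 34951/4964  [line 140/1241·x + -203/1241·y + 10773/4964 = 0 ∩ |CA|² = 2817/16]
   → C = (-11204/1241, 34951/4964)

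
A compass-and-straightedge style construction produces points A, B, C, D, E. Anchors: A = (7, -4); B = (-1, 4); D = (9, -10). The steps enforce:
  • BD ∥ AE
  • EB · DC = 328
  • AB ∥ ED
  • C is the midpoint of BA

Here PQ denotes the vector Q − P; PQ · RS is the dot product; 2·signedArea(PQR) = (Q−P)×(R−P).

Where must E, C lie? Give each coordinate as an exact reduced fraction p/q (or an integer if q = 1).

C = (3, 0)
E = (17, -18)

1. E_x = 17  [AB ∥ ED ∩ BD ∥ AE]
2. E_y = -18  [AB ∥ ED ∩ BD ∥ AE]
   → E = (17, -18)
3. C_x = 3  [C is the midpoint of BA]
4. C_y = 0  [C is the midpoint of BA]
   → C = (3, 0)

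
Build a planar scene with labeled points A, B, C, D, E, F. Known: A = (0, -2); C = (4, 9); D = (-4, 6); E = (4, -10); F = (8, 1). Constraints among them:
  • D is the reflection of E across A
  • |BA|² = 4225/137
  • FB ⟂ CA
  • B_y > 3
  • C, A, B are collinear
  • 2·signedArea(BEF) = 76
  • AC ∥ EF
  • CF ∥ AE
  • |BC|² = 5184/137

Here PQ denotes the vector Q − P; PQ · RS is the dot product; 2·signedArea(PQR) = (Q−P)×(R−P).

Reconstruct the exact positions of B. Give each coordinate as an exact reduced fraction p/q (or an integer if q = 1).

1. B_x = 260/137  [C, A, B are collinear ∩ FB ⟂ CA]
2. B_y = 441/137  [C, A, B are collinear ∩ FB ⟂ CA]
   → B = (260/137, 441/137)

B = (260/137, 441/137)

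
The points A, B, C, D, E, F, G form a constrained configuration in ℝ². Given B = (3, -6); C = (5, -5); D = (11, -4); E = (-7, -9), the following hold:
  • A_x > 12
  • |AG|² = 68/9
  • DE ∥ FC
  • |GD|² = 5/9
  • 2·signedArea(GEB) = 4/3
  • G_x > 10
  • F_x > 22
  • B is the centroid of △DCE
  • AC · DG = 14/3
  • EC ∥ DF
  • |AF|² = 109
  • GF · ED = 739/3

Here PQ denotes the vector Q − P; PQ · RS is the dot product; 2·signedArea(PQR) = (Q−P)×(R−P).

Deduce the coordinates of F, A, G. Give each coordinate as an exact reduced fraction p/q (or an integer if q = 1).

A = (13, -3)
F = (23, 0)
G = (31/3, -11/3)

1. F_x = 23  [DE ∥ FC ∩ EC ∥ DF]
2. F_y = 0  [DE ∥ FC ∩ EC ∥ DF]
   → F = (23, 0)
3. G_x = 31/3  [GF · ED = 739/3 ∩ 2·signedArea(GEB) = 4/3]
4. G_y = -11/3  [GF · ED = 739/3 ∩ 2·signedArea(GEB) = 4/3]
   → G = (31/3, -11/3)
5. A_x = 13  [line 2/3·x + -1/3·y + -29/3 = 0 ∩ |AG|² = 68/9]
6. A_y = -3  [line 2/3·x + -1/3·y + -29/3 = 0 ∩ |AG|² = 68/9]
   → A = (13, -3)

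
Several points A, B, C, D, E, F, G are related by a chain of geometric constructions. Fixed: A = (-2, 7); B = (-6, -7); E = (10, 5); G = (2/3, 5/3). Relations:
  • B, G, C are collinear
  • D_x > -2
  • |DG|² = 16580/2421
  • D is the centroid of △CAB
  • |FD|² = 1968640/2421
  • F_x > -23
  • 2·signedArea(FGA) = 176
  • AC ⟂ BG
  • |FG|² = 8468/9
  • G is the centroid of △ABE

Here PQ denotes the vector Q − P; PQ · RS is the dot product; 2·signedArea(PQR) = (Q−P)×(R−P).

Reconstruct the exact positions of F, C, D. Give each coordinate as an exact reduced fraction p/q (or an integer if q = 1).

1. F_x = -22  [line -16/3·x + -8/3·y + -168 = 0 ∩ |FG|² = 8468/9]
2. F_y = -19  [line -16/3·x + -8/3·y + -168 = 0 ∩ |FG|² = 8468/9]
   → F = (-22, -19)
3. C_x = 606/269  [B, G, C are collinear ∩ AC ⟂ BG]
4. C_y = 1003/269  [B, G, C are collinear ∩ AC ⟂ BG]
   → C = (606/269, 1003/269)
5. D_x = -1546/807  [D is the centroid of △CAB]
6. D_y = 1003/807  [D is the centroid of △CAB]
   → D = (-1546/807, 1003/807)

C = (606/269, 1003/269)
D = (-1546/807, 1003/807)
F = (-22, -19)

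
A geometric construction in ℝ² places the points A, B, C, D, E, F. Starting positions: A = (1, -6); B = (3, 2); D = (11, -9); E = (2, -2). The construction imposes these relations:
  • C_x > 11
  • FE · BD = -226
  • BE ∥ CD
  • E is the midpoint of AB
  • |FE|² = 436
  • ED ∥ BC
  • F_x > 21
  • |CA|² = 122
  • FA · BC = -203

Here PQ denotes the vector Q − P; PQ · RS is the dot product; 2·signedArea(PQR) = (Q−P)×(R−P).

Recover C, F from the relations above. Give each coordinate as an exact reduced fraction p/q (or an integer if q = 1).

1. C_x = 12  [BE ∥ CD ∩ ED ∥ BC]
2. C_y = -5  [BE ∥ CD ∩ ED ∥ BC]
   → C = (12, -5)
3. F_x = 22  [FE · BD = -226 ∩ FA · BC = -203]
4. F_y = -8  [FE · BD = -226 ∩ FA · BC = -203]
   → F = (22, -8)

C = (12, -5)
F = (22, -8)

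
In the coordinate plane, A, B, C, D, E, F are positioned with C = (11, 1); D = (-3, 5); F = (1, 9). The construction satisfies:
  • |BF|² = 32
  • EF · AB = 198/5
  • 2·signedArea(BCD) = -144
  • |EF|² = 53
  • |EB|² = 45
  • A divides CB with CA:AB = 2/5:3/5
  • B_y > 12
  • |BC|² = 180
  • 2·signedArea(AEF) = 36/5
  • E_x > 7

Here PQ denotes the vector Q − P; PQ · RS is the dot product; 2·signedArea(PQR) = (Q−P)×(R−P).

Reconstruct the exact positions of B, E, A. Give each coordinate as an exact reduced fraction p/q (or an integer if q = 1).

A = (43/5, 29/5)
B = (5, 13)
E = (8, 7)

1. B_x = 5  [line -4·x + -14·y + 202 = 0 ∩ |BC|² = 180]
2. B_y = 13  [line -4·x + -14·y + 202 = 0 ∩ |BC|² = 180]
   → B = (5, 13)
3. A_x = 43/5  [A divides CB with CA:AB = 2/5:3/5]
4. A_y = 29/5  [A divides CB with CA:AB = 2/5:3/5]
   → A = (43/5, 29/5)
5. E_x = 8  [EF · AB = 198/5 ∩ 2·signedArea(AEF) = 36/5]
6. E_y = 7  [EF · AB = 198/5 ∩ 2·signedArea(AEF) = 36/5]
   → E = (8, 7)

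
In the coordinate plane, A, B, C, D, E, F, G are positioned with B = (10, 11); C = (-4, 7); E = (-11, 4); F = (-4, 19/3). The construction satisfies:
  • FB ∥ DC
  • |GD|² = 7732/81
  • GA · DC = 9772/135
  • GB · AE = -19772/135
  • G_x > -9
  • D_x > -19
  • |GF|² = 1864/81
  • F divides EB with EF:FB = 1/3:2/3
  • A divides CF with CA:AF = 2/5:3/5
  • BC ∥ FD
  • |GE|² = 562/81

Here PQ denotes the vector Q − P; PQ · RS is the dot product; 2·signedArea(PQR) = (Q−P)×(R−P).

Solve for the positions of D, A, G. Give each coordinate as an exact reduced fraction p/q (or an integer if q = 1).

A = (-4, 101/15)
D = (-18, 7/3)
G = (-26/3, 47/9)

1. D_x = -18  [FB ∥ DC ∩ BC ∥ FD]
2. D_y = 7/3  [FB ∥ DC ∩ BC ∥ FD]
   → D = (-18, 7/3)
3. A_x = -4  [A divides CF with CA:AF = 2/5:3/5]
4. A_y = 101/15  [A divides CF with CA:AF = 2/5:3/5]
   → A = (-4, 101/15)
5. G_x = -26/3  [GA · DC = 9772/135 ∩ GB · AE = -19772/135]
6. G_y = 47/9  [GA · DC = 9772/135 ∩ GB · AE = -19772/135]
   → G = (-26/3, 47/9)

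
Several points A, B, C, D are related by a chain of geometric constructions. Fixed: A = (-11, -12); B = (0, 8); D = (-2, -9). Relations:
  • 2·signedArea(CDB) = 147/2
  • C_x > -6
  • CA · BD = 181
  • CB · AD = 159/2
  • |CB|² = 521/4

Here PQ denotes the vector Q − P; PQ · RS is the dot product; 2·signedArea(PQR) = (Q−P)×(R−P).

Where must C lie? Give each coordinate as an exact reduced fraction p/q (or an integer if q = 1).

1. C_x = -11/2  [2·signedArea(CDB) = 147/2 ∩ CA · BD = 181]
2. C_y = -2  [2·signedArea(CDB) = 147/2 ∩ CA · BD = 181]
   → C = (-11/2, -2)

C = (-11/2, -2)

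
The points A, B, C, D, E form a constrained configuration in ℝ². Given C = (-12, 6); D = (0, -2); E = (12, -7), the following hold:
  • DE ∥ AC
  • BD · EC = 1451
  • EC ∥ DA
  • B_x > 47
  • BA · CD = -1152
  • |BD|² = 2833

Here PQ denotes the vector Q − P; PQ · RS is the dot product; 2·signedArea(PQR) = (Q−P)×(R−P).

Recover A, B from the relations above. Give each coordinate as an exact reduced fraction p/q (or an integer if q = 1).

1. A_x = -24  [DE ∥ AC ∩ EC ∥ DA]
2. A_y = 11  [DE ∥ AC ∩ EC ∥ DA]
   → A = (-24, 11)
3. B_x = 48  [BD · EC = 1451 ∩ BA · CD = -1152]
4. B_y = -25  [BD · EC = 1451 ∩ BA · CD = -1152]
   → B = (48, -25)

A = (-24, 11)
B = (48, -25)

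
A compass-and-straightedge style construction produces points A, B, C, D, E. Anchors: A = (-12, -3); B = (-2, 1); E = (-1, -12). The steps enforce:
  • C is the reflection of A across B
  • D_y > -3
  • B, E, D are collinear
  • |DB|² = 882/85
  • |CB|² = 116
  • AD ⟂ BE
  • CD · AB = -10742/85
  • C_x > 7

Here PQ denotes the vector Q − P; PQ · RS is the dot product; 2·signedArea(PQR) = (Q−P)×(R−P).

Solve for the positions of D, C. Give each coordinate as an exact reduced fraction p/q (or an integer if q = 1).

1. D_x = -149/85  [B, E, D are collinear ∩ AD ⟂ BE]
2. D_y = -188/85  [B, E, D are collinear ∩ AD ⟂ BE]
   → D = (-149/85, -188/85)
3. C_x = 8  [C is the reflection of A across B]
4. C_y = 5  [C is the reflection of A across B]
   → C = (8, 5)

C = (8, 5)
D = (-149/85, -188/85)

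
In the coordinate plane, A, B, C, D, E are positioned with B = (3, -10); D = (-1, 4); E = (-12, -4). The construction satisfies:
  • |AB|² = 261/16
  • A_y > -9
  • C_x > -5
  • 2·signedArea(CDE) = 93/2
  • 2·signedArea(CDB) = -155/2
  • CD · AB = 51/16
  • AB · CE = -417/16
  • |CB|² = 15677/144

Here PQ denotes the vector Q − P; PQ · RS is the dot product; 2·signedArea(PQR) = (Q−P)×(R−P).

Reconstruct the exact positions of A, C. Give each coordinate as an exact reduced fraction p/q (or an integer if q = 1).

1. C_x = -55/12  [2·signedArea(CDB) = -155/2 ∩ 2·signedArea(CDE) = 93/2]
2. C_y = -17/6  [2·signedArea(CDB) = -155/2 ∩ 2·signedArea(CDE) = 93/2]
   → C = (-55/12, -17/6)
3. A_x = -3/4  [AB · CE = -417/16 ∩ CD · AB = 51/16]
4. A_y = -17/2  [AB · CE = -417/16 ∩ CD · AB = 51/16]
   → A = (-3/4, -17/2)

A = (-3/4, -17/2)
C = (-55/12, -17/6)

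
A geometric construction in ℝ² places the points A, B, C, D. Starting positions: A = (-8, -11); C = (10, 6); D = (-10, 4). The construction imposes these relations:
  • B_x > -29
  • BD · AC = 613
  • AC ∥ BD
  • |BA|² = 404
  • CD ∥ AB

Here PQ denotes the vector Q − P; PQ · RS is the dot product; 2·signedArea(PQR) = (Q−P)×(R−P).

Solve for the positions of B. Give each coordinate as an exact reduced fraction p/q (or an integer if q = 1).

B = (-28, -13)

1. B_x = -28  [AC ∥ BD ∩ CD ∥ AB]
2. B_y = -13  [AC ∥ BD ∩ CD ∥ AB]
   → B = (-28, -13)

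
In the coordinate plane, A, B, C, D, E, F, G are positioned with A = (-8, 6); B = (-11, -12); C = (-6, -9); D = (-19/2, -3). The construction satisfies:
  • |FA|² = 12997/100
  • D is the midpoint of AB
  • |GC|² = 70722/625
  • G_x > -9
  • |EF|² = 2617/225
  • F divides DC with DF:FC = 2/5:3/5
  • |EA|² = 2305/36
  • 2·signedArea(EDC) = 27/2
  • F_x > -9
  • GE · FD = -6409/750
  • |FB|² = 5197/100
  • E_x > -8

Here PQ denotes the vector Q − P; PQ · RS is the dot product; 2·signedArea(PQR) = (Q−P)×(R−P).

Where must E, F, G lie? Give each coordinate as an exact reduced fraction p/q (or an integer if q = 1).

E = (-47/6, -2)
F = (-81/10, -27/5)
G = (-201/25, 36/25)

1. E_x = -47/6  [line 6·x + 7/2·y + 54 = 0 ∩ |EA|² = 2305/36]
2. E_y = -2  [line 6·x + 7/2·y + 54 = 0 ∩ |EA|² = 2305/36]
   → E = (-47/6, -2)
3. F_x = -81/10  [F divides DC with DF:FC = 2/5:3/5]
4. F_y = -27/5  [F divides DC with DF:FC = 2/5:3/5]
   → F = (-81/10, -27/5)
5. G_x = -201/25  [line 7/5·x + -12/5·y + 1839/125 = 0 ∩ |GC|² = 70722/625]
6. G_y = 36/25  [line 7/5·x + -12/5·y + 1839/125 = 0 ∩ |GC|² = 70722/625]
   → G = (-201/25, 36/25)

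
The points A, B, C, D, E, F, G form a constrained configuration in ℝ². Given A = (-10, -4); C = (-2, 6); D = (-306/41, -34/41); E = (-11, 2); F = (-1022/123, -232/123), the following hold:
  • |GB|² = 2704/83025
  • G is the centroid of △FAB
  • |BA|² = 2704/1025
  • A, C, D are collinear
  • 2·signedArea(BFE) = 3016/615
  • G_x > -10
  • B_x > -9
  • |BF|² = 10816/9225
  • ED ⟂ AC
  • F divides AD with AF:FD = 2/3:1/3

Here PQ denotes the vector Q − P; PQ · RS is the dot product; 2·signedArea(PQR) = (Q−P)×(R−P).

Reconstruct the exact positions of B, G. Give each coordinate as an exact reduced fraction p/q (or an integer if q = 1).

1. B_x = -1842/205  [line -478/123·x + -331/123·y + -25996/615 = 0 ∩ |BF|² = 10816/9225]
2. B_y = -112/41  [line -478/123·x + -331/123·y + -25996/615 = 0 ∩ |BF|² = 10816/9225]
   → B = (-1842/205, -112/41)
3. G_x = -16786/1845  [G is the centroid of △FAB]
4. G_y = -1060/369  [G is the centroid of △FAB]
   → G = (-16786/1845, -1060/369)

B = (-1842/205, -112/41)
G = (-16786/1845, -1060/369)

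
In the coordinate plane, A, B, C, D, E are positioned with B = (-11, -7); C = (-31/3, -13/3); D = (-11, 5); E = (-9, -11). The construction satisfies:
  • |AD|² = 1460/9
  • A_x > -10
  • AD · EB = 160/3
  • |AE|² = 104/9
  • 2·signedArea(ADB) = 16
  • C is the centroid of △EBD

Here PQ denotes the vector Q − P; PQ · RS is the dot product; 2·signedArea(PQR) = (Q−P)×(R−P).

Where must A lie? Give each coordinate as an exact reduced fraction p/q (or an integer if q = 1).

1. A_x = -29/3  [2·signedArea(ADB) = 16 ∩ AD · EB = 160/3]
2. A_y = -23/3  [2·signedArea(ADB) = 16 ∩ AD · EB = 160/3]
   → A = (-29/3, -23/3)

A = (-29/3, -23/3)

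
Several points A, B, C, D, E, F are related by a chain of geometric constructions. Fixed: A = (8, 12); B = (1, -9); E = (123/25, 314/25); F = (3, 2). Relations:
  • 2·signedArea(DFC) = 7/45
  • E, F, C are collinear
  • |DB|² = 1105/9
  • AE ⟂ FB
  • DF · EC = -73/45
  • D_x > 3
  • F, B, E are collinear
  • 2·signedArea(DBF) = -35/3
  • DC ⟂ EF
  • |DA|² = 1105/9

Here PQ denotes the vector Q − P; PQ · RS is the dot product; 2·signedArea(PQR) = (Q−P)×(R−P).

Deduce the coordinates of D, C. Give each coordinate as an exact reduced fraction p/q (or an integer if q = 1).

1. D_x = 4  [line -11·x + 2·y + 122/3 = 0 ∩ |DB|² = 1105/9]
2. D_y = 5/3  [line -11·x + 2·y + 122/3 = 0 ∩ |DB|² = 1105/9]
   → D = (4, 5/3)
3. C_x = 223/75  [2·signedArea(DFC) = 7/45 ∩ E, F, C are collinear]
4. C_y = 139/75  [2·signedArea(DFC) = 7/45 ∩ E, F, C are collinear]
   → C = (223/75, 139/75)

C = (223/75, 139/75)
D = (4, 5/3)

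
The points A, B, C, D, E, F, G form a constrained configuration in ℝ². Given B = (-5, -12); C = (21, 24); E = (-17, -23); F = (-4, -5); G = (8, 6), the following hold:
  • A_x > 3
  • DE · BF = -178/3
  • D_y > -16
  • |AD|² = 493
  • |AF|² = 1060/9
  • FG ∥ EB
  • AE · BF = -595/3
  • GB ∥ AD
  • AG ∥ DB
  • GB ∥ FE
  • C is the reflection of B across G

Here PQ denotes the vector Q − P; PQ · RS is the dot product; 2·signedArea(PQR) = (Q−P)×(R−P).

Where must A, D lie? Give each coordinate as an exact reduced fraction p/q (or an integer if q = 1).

A = (4, 7/3)
D = (-9, -47/3)

1. A_x = 4  [line -1·x + -7·y + 61/3 = 0 ∩ |AF|² = 1060/9]
2. A_y = 7/3  [line -1·x + -7·y + 61/3 = 0 ∩ |AF|² = 1060/9]
   → A = (4, 7/3)
3. D_x = -9  [AG ∥ DB ∩ GB ∥ AD]
4. D_y = -47/3  [AG ∥ DB ∩ GB ∥ AD]
   → D = (-9, -47/3)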